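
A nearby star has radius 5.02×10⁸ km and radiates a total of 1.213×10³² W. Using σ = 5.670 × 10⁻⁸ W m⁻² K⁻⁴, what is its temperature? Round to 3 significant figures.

T ≈ 5.10×10³ K

Surface area A = 4πR² = 4π(5.02×10¹¹ m)² = 3.16678×10²⁴ m².
P = σAT⁴ ⇒ T = (P/(σA))^(1/4) = (1.213×10³²/(5.670×10⁻⁸×3.16678×10²⁴))^(1/4) = 5.10×10³ K.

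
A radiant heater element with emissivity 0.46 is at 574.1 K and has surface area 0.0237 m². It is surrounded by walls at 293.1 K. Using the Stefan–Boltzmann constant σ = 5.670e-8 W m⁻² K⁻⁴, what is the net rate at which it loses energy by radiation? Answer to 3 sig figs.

Net loss ≈ 62.6 W

Area A = 0.0237 m².
Net radiated power P_net = εσA(T⁴ − T₀⁴) = 0.46×5.670×10⁻⁸×0.0237×(574.1⁴ − 293.1⁴).
T⁴ − T₀⁴ = 1.08630×10¹¹ − 7.38012×10⁹ = 1.01250×10¹¹ K⁴, so P_net = 62.6 W.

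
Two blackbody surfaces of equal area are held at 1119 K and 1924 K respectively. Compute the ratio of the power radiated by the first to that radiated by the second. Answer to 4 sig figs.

With equal areas, P₁/P₂ = (T₁/T₂)⁴ = (1119/1924)⁴ = 0.1144.

P₁/P₂ ≈ 0.1144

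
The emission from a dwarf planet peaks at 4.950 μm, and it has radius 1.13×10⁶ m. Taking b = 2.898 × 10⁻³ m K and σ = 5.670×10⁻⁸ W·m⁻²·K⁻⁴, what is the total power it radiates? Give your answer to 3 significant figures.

Wien's law: T = b/λ_max = 2.898×10⁻³/4.950×10⁻⁶ = 585.455 K.
Surface area A = 4πR² = 4π(1.13×10⁶ m)² = 1.60460×10¹³ m².
Then P = σAT⁴ = 5.670×10⁻⁸×1.60460×10¹³×(585.455)⁴ = 1.07×10¹⁷ W.

P ≈ 1.07×10¹⁷ W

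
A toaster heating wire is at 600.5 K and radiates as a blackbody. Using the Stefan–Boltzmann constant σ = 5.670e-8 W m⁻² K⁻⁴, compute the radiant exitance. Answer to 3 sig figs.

Stefan–Boltzmann: I = σT⁴ = 5.670×10⁻⁸ × (600.5)⁴ = 7.37×10³ W/m².

I ≈ 7.37×10³ W/m²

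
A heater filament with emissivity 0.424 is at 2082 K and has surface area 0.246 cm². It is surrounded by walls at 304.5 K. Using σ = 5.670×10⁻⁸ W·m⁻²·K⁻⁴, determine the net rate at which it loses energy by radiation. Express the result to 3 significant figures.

Area A = 0.246 cm² = 2.46×10⁻⁵ m².
Net radiated power P_net = εσA(T⁴ − T₀⁴) = 0.424×5.670×10⁻⁸×2.46×10⁻⁵×(2082⁴ − 304.5⁴).
T⁴ − T₀⁴ = 1.87898×10¹³ − 8.59704×10⁹ = 1.87812×10¹³ K⁴, so P_net = 11.1 W.

Net loss ≈ 11.1 W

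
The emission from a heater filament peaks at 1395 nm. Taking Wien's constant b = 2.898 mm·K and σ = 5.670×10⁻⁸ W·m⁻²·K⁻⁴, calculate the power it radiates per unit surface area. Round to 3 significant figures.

I ≈ 1.06×10⁶ W/m²

Wien's law: T = b/λ_max = 2.898×10⁻³/1.395×10⁻⁶ = 2077.42 K.
Then I = σT⁴ = 5.670×10⁻⁸×(2077.42)⁴ = 1.06×10⁶ W/m².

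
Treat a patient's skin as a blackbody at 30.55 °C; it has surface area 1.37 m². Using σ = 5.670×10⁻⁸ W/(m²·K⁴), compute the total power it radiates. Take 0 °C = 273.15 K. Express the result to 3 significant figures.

T = 30.55 °C + 273.15 = 303.70 K.
Area A = 1.37 m².
P = σAT⁴ = 5.670×10⁻⁸ × 1.37 × (303.70)⁴ = 661 W.

P ≈ 661 W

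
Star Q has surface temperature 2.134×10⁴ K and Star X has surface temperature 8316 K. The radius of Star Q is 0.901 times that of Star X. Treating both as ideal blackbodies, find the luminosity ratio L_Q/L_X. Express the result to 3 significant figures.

L_Q/L_X ≈ 35.2

L ∝ R²T⁴, so L_Q/L_X = (R_Q/R_X)²(T_Q/T_X)⁴ = (0.901)² × (2.134×10⁴/8316)⁴ = 0.811801 × 43.3630 = 35.2.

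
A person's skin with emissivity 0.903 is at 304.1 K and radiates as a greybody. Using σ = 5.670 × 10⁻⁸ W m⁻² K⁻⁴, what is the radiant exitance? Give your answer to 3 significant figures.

Stefan–Boltzmann: I = εσT⁴ = 0.903 × 5.670×10⁻⁸ × (304.1)⁴ = 438 W/m².

I ≈ 438 W/m²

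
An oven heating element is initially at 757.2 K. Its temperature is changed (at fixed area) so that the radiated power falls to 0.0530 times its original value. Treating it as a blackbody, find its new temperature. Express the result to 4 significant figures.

T₂ ≈ 363.3 K

P ∝ T⁴, so T₂/T₁ = (P₂/P₁)^(1/4) = (0.0530)^(1/4) = 0.479810.
T₂ = 757.2 × 0.479810 = 363.3 K.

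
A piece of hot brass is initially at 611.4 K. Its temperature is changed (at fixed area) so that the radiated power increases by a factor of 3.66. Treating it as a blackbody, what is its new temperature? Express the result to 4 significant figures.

T₂ ≈ 845.7 K

P ∝ T⁴, so T₂/T₁ = (P₂/P₁)^(1/4) = (3.66)^(1/4) = 1.38315.
T₂ = 611.4 × 1.38315 = 845.7 K.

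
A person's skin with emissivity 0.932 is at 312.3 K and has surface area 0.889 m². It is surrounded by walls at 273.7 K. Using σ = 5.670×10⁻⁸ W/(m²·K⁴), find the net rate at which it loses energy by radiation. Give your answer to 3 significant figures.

Area A = 0.889 m².
Net radiated power P_net = εσA(T⁴ − T₀⁴) = 0.932×5.670×10⁻⁸×0.889×(312.3⁴ − 273.7⁴).
T⁴ − T₀⁴ = 9.51235×10⁹ − 5.61176×10⁹ = 3.90059×10⁹ K⁴, so P_net = 183 W.

Net loss ≈ 183 W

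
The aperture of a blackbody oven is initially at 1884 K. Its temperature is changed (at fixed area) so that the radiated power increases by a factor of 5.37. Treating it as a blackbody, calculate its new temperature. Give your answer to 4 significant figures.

T₂ ≈ 2868 K

P ∝ T⁴, so T₂/T₁ = (P₂/P₁)^(1/4) = (5.37)^(1/4) = 1.52228.
T₂ = 1884 × 1.52228 = 2868 K.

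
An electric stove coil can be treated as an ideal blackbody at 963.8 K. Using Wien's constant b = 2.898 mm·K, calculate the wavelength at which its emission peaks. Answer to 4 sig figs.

Wien's displacement law: λ_max = b/T = (2.898×10⁻³ m·K)/(963.8 K) = 3.0068×10⁻⁶ m.
That is 3.007 μm, in the infrared range.

λ_max ≈ 3.007 μm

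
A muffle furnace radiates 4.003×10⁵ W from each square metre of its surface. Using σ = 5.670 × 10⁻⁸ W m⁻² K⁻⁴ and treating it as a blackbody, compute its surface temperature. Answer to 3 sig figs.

I = σT⁴, so T = (I/σ)^(1/4) = (4.003×10⁵/(5.670×10⁻⁸))^(1/4) = 1.63×10³ K.

T ≈ 1.63×10³ K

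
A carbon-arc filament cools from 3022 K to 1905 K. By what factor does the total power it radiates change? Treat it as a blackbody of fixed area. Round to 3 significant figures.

P ∝ T⁴, so P₂/P₁ = (T₂/T₁)⁴ = (1905/3022)⁴ = (0.630377)⁴ = 0.158.

P₂/P₁ ≈ 0.158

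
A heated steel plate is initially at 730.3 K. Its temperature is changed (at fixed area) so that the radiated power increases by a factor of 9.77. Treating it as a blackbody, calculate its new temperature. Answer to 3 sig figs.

T₂ ≈ 1.29×10³ K

P ∝ T⁴, so T₂/T₁ = (P₂/P₁)^(1/4) = (9.77)^(1/4) = 1.76796.
T₂ = 730.3 × 1.76796 = 1.29×10³ K.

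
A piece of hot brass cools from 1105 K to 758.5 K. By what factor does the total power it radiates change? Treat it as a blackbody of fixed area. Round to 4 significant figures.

P₂/P₁ ≈ 0.2220

P ∝ T⁴, so P₂/P₁ = (T₂/T₁)⁴ = (758.5/1105)⁴ = (0.686425)⁴ = 0.2220.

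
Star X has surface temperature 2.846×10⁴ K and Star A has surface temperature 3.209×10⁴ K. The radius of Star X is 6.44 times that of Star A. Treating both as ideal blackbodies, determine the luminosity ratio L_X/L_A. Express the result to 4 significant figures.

L_X/L_A ≈ 25.66

L ∝ R²T⁴, so L_X/L_A = (R_X/R_A)²(T_X/T_A)⁴ = (6.44)² × (2.846×10⁴/3.209×10⁴)⁴ = 41.4736 × 0.618672 = 25.66.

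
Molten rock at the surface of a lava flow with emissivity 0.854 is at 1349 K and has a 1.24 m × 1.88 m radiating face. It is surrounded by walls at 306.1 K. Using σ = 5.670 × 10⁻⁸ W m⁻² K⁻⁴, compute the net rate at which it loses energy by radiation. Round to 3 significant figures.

Net loss ≈ 3.73×10⁵ W

Area A = 1.24 × 1.88 = 2.3312 m².
Net radiated power P_net = εσA(T⁴ − T₀⁴) = 0.854×5.670×10⁻⁸×2.3312×(1349⁴ − 306.1⁴).
T⁴ − T₀⁴ = 3.31168×10¹² − 8.77917×10⁹ = 3.30290×10¹² K⁴, so P_net = 3.73×10⁵ W.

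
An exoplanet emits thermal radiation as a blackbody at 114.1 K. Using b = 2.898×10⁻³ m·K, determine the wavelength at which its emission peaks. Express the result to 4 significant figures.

Wien's displacement law: λ_max = b/T = (2.898×10⁻³ m·K)/(114.1 K) = 2.5399×10⁻⁵ m.
That is 25.40 μm, in the infrared range.

λ_max ≈ 25.40 μm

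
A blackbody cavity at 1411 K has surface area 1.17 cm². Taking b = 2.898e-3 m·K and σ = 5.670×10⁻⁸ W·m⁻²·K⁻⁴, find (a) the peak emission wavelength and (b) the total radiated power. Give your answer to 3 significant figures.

λ_max ≈ 2.05×10³ nm; P ≈ 26.3 W

(a) λ_max = b/T = 2.898×10⁻³/1411 = 2.054×10⁻⁶ m = 2.05×10³ nm.
Area A = 1.17 cm² = 1.17×10⁻⁴ m².
(b) P = σAT⁴ = 5.670×10⁻⁸×1.17×10⁻⁴×(1411)⁴ = 26.3 W.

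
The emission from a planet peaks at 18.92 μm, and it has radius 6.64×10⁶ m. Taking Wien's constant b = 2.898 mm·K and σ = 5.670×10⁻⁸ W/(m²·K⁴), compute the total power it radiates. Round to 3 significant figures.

Wien's law: T = b/λ_max = 2.898×10⁻³/1.892×10⁻⁵ = 153.171 K.
Surface area A = 4πR² = 4π(6.64×10⁶ m)² = 5.54046×10¹⁴ m².
Then P = σAT⁴ = 5.670×10⁻⁸×5.54046×10¹⁴×(153.171)⁴ = 1.73×10¹⁶ W.

P ≈ 1.73×10¹⁶ W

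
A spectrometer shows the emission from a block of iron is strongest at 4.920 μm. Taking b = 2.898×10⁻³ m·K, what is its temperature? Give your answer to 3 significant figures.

T ≈ 589 K

Wien's law gives T = b/λ_max = (2.898×10⁻³ m·K)/(4.920×10⁻⁶ m) = 589 K.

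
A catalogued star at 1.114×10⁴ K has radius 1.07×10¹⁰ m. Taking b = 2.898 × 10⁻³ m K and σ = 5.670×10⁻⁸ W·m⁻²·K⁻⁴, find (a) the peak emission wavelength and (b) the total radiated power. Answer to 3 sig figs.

(a) λ_max = b/T = 2.898×10⁻³/1.114×10⁴ = 2.601×10⁻⁷ m = 260 nm.
Surface area A = 4πR² = 4π(1.07×10¹⁰ m)² = 1.43872×10²¹ m².
(b) P = σAT⁴ = 5.670×10⁻⁸×1.43872×10²¹×(1.114×10⁴)⁴ = 1.26×10³⁰ W.

λ_max ≈ 260 nm; P ≈ 1.26×10³⁰ W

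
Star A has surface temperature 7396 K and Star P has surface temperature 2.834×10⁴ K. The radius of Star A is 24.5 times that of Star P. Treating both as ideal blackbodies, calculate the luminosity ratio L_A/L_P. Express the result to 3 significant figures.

L_A/L_P ≈ 2.78

L ∝ R²T⁴, so L_A/L_P = (R_A/R_P)²(T_A/T_P)⁴ = (24.5)² × (7396/2.834×10⁴)⁴ = 600.25 × 4.63861×10⁻³ = 2.78.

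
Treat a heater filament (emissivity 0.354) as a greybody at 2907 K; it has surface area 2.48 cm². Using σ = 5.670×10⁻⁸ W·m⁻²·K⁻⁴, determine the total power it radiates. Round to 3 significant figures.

Area A = 2.48 cm² = 2.48×10⁻⁴ m².
P = εσAT⁴ = 0.354 × 5.670×10⁻⁸ × 2.48×10⁻⁴ × (2907)⁴ = 355 W.

P ≈ 355 W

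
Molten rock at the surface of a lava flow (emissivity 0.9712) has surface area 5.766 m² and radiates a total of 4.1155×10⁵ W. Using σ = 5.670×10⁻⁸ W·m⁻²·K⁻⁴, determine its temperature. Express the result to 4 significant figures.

T ≈ 1067 K

Area A = 5.766 m².
P = εσAT⁴ ⇒ T = (P/(εσA))^(1/4) = (4.1155×10⁵/(0.9712×5.670×10⁻⁸×5.766))^(1/4) = 1067 K.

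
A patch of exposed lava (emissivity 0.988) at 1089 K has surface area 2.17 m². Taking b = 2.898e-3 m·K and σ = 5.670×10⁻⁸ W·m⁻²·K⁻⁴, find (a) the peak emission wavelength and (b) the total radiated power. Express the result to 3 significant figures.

λ_max ≈ 2.66 μm; P ≈ 1.71×10⁵ W

(a) λ_max = b/T = 2.898×10⁻³/1089 = 2.661×10⁻⁶ m = 2.66 μm.
Area A = 2.17 m².
(b) P = εσAT⁴ = 0.988×5.670×10⁻⁸×2.17×(1089)⁴ = 1.71×10⁵ W.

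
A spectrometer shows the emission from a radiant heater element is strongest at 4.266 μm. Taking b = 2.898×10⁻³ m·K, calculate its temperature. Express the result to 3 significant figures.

Wien's law gives T = b/λ_max = (2.898×10⁻³ m·K)/(4.266×10⁻⁶ m) = 679 K.

T ≈ 679 K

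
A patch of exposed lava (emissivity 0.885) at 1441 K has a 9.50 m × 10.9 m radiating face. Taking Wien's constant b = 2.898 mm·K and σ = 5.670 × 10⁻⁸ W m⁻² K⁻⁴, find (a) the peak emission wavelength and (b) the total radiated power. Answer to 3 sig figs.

λ_max ≈ 2.01×10³ nm; P ≈ 2.24×10⁷ W

(a) λ_max = b/T = 2.898×10⁻³/1441 = 2.011×10⁻⁶ m = 2.01×10³ nm.
Area A = 9.50 × 10.9 = 103.55 m².
(b) P = εσAT⁴ = 0.885×5.670×10⁻⁸×103.55×(1441)⁴ = 2.24×10⁷ W.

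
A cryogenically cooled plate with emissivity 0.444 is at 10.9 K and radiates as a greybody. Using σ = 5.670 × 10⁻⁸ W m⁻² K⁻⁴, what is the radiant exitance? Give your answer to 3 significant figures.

Stefan–Boltzmann: I = εσT⁴ = 0.444 × 5.670×10⁻⁸ × (10.9)⁴ = 3.55×10⁻⁴ W/m².

I ≈ 3.55×10⁻⁴ W/m²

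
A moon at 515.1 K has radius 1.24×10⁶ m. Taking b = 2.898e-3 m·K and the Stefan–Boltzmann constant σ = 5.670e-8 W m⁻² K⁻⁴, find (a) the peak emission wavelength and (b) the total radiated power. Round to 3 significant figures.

λ_max ≈ 5.63 μm; P ≈ 7.71×10¹⁶ W

(a) λ_max = b/T = 2.898×10⁻³/515.1 = 5.626×10⁻⁶ m = 5.63 μm.
Surface area A = 4πR² = 4π(1.24×10⁶ m)² = 1.93221×10¹³ m².
(b) P = σAT⁴ = 5.670×10⁻⁸×1.93221×10¹³×(515.1)⁴ = 7.71×10¹⁶ W.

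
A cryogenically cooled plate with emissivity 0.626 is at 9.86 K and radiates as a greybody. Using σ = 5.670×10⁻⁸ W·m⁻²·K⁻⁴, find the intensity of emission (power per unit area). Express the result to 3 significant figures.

I ≈ 3.35×10⁻⁴ W/m²

Stefan–Boltzmann: I = εσT⁴ = 0.626 × 5.670×10⁻⁸ × (9.86)⁴ = 3.35×10⁻⁴ W/m².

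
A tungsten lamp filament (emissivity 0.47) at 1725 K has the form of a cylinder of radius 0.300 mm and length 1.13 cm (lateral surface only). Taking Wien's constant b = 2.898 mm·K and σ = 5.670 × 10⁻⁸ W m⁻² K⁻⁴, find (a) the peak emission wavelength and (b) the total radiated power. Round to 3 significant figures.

(a) λ_max = b/T = 2.898×10⁻³/1725 = 1.680×10⁻⁶ m = 1.68×10³ nm.
Lateral area A = 2πrL = 2π×3.00×10⁻⁴×0.0113 = 2.13000×10⁻⁵ m².
(b) P = εσAT⁴ = 0.47×5.670×10⁻⁸×2.13000×10⁻⁵×(1725)⁴ = 5.03 W.

λ_max ≈ 1.68×10³ nm; P ≈ 5.03 W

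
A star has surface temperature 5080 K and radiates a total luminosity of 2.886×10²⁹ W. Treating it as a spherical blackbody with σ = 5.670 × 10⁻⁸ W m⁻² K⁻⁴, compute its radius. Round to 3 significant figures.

R ≈ 2.47×10¹⁰ m

L = 4πR²σT⁴ ⇒ R = √(L/(4πσT⁴)).
σT⁴ = 3.77605×10⁷ W/m², so R = √(2.886×10²⁹/(4π×3.77605×10⁷)) = 2.47×10¹⁰ m.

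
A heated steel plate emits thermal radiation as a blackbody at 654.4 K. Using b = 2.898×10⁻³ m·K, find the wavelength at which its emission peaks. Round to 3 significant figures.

λ_max ≈ 4.43 μm

Wien's displacement law: λ_max = b/T = (2.898×10⁻³ m·K)/(654.4 K) = 4.428×10⁻⁶ m.
That is 4.43 μm, in the infrared range.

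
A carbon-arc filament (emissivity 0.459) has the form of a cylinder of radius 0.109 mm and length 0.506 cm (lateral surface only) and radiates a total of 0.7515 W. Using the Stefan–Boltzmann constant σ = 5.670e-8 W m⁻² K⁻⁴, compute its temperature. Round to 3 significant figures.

T ≈ 1.70×10³ K

Lateral area A = 2πrL = 2π×1.09×10⁻⁴×5.06×10⁻³ = 3.46543×10⁻⁶ m².
P = εσAT⁴ ⇒ T = (P/(εσA))^(1/4) = (0.7515/(0.459×5.670×10⁻⁸×3.46543×10⁻⁶))^(1/4) = 1.70×10³ K.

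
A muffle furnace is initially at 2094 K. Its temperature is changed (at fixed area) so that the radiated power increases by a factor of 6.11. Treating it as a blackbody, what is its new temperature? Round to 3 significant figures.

P ∝ T⁴, so T₂/T₁ = (P₂/P₁)^(1/4) = (6.11)^(1/4) = 1.57221.
T₂ = 2094 × 1.57221 = 3.29×10³ K.

T₂ ≈ 3.29×10³ K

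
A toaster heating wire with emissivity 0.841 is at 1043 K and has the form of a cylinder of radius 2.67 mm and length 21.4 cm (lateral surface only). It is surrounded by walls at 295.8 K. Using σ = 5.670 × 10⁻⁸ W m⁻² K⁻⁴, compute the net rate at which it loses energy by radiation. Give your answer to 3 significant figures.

Lateral area A = 2πrL = 2π×2.67×10⁻³×0.214 = 3.59009×10⁻³ m².
Net radiated power P_net = εσA(T⁴ − T₀⁴) = 0.841×5.670×10⁻⁸×3.59009×10⁻³×(1043⁴ − 295.8⁴).
T⁴ − T₀⁴ = 1.18342×10¹² − 7.65584×10⁹ = 1.17576×10¹² K⁴, so P_net = 201 W.

Net loss ≈ 201 W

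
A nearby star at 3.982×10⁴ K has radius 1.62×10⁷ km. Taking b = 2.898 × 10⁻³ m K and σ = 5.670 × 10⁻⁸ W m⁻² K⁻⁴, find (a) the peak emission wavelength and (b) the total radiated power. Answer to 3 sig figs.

λ_max ≈ 72.8 nm; P ≈ 4.70×10³² W

(a) λ_max = b/T = 2.898×10⁻³/3.982×10⁴ = 7.278×10⁻⁸ m = 72.8 nm.
Surface area A = 4πR² = 4π(1.62×10¹⁰ m)² = 3.29792×10²¹ m².
(b) P = σAT⁴ = 5.670×10⁻⁸×3.29792×10²¹×(3.982×10⁴)⁴ = 4.70×10³² W.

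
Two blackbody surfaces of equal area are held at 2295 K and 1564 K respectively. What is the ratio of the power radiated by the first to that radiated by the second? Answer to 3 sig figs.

With equal areas, P₁/P₂ = (T₁/T₂)⁴ = (2295/1564)⁴ = 4.64.

P₁/P₂ ≈ 4.64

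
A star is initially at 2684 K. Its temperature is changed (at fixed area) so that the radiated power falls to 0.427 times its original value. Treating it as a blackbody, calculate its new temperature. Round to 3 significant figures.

T₂ ≈ 2.17×10³ K

P ∝ T⁴, so T₂/T₁ = (P₂/P₁)^(1/4) = (0.427)^(1/4) = 0.808364.
T₂ = 2684 × 0.808364 = 2.17×10³ K.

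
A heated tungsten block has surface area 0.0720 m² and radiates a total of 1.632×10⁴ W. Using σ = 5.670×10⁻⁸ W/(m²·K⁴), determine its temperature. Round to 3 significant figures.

T ≈ 1.41×10³ K

Area A = 0.0720 m².
P = σAT⁴ ⇒ T = (P/(σA))^(1/4) = (1.632×10⁴/(5.670×10⁻⁸×0.0720))^(1/4) = 1.41×10³ K.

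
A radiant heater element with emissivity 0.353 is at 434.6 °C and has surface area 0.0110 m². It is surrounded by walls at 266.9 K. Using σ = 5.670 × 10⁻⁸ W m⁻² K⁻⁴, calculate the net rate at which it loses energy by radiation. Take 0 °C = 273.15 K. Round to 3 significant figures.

Net loss ≈ 54.1 W

T = 434.6 °C + 273.15 = 707.75 K.
Area A = 0.0110 m².
Net radiated power P_net = εσA(T⁴ − T₀⁴) = 0.353×5.670×10⁻⁸×0.0110×(707.75⁴ − 266.9⁴).
T⁴ − T₀⁴ = 2.50911×10¹¹ − 5.07451×10⁹ = 2.45836×10¹¹ K⁴, so P_net = 54.1 W.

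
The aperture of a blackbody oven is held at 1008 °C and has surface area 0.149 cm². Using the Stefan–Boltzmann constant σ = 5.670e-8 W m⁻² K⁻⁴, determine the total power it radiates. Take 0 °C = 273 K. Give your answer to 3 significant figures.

P ≈ 2.27 W

T = 1008 °C + 273 = 1281 K.
Area A = 0.149 cm² = 1.49×10⁻⁵ m².
P = σAT⁴ = 5.670×10⁻⁸ × 1.49×10⁻⁵ × (1281)⁴ = 2.27 W.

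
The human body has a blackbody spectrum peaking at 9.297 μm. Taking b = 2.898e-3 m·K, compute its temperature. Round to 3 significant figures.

T ≈ 312 K

Wien's law gives T = b/λ_max = (2.898×10⁻³ m·K)/(9.297×10⁻⁶ m) = 312 K.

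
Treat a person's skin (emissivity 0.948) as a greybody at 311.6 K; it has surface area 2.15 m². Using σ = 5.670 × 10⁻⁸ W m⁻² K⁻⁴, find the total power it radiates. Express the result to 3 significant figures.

Area A = 2.15 m².
P = εσAT⁴ = 0.948 × 5.670×10⁻⁸ × 2.15 × (311.6)⁴ = 1.09×10³ W.

P ≈ 1.09×10³ W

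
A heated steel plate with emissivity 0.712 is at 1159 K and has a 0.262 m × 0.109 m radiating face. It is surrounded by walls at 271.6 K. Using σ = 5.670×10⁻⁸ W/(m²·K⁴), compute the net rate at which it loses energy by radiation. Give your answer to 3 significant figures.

Net loss ≈ 2.07×10³ W

Area A = 0.262 × 0.109 = 0.028558 m².
Net radiated power P_net = εσA(T⁴ − T₀⁴) = 0.712×5.670×10⁻⁸×0.028558×(1159⁴ − 271.6⁴).
T⁴ − T₀⁴ = 1.80440×10¹² − 5.44151×10⁹ = 1.79896×10¹² K⁴, so P_net = 2.07×10³ W.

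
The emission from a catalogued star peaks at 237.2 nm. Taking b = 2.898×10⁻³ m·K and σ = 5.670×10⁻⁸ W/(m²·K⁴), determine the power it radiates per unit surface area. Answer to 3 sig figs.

Wien's law: T = b/λ_max = 2.898×10⁻³/2.372×10⁻⁷ = 12217.5 K.
Then I = σT⁴ = 5.670×10⁻⁸×(12217.5)⁴ = 1.26×10⁹ W/m².

I ≈ 1.26×10⁹ W/m²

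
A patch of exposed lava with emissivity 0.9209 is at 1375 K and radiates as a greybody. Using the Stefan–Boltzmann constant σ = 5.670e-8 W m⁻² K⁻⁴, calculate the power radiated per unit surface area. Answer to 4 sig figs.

Stefan–Boltzmann: I = εσT⁴ = 0.9209 × 5.670×10⁻⁸ × (1375)⁴ = 1.866×10⁵ W/m².

I ≈ 1.866×10⁵ W/m²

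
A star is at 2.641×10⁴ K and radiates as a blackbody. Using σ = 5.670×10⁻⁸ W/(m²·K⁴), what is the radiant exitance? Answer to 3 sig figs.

Stefan–Boltzmann: I = σT⁴ = 5.670×10⁻⁸ × (2.641×10⁴)⁴ = 2.76×10¹⁰ W/m².

I ≈ 2.76×10¹⁰ W/m²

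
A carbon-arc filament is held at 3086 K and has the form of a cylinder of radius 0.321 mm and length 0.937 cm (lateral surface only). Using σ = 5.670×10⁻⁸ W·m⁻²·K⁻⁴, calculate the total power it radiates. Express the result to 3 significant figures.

Lateral area A = 2πrL = 2π×3.21×10⁻⁴×9.37×10⁻³ = 1.88984×10⁻⁵ m².
P = σAT⁴ = 5.670×10⁻⁸ × 1.88984×10⁻⁵ × (3086)⁴ = 97.2 W.

P ≈ 97.2 W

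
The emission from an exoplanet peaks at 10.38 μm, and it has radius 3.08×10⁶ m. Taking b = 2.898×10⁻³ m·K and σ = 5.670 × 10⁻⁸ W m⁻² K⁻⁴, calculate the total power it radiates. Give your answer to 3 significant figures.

Wien's law: T = b/λ_max = 2.898×10⁻³/1.038×10⁻⁵ = 279.191 K.
Surface area A = 4πR² = 4π(3.08×10⁶ m)² = 1.19210×10¹⁴ m².
Then P = σAT⁴ = 5.670×10⁻⁸×1.19210×10¹⁴×(279.191)⁴ = 4.11×10¹⁶ W.

P ≈ 4.11×10¹⁶ W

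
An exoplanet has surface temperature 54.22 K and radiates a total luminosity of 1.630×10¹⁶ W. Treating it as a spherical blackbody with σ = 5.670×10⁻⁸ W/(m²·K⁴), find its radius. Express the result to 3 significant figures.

L = 4πR²σT⁴ ⇒ R = √(L/(4πσT⁴)).
σT⁴ = 0.490028 W/m², so R = √(1.630×10¹⁶/(4π×0.490028)) = 5.14×10⁷ m.

R ≈ 5.14×10⁷ m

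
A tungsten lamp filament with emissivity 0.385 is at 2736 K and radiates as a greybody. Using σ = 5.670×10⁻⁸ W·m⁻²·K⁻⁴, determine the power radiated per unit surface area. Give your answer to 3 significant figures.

Stefan–Boltzmann: I = εσT⁴ = 0.385 × 5.670×10⁻⁸ × (2736)⁴ = 1.22×10⁶ W/m².

I ≈ 1.22×10⁶ W/m²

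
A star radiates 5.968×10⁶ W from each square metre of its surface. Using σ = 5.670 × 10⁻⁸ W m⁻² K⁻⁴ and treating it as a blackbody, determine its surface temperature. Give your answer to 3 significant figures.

T ≈ 3.20×10³ K

I = σT⁴, so T = (I/σ)^(1/4) = (5.968×10⁶/(5.670×10⁻⁸))^(1/4) = 3.20×10³ K.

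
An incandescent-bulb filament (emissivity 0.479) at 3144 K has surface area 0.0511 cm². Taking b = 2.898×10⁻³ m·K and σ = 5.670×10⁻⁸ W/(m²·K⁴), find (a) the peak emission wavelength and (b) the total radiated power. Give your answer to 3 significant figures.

λ_max ≈ 0.922 μm; P ≈ 13.6 W

(a) λ_max = b/T = 2.898×10⁻³/3144 = 9.218×10⁻⁷ m = 0.922 μm.
Area A = 0.0511 cm² = 5.11×10⁻⁶ m².
(b) P = εσAT⁴ = 0.479×5.670×10⁻⁸×5.11×10⁻⁶×(3144)⁴ = 13.6 W.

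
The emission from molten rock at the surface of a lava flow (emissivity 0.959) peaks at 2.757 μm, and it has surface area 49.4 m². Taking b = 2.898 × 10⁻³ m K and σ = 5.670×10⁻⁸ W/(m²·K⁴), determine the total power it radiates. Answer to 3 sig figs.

Wien's law: T = b/λ_max = 2.898×10⁻³/2.757×10⁻⁶ = 1051.14 K.
Area A = 49.4 m².
Then P = εσAT⁴ = 0.959×5.670×10⁻⁸×49.4×(1051.14)⁴ = 3.28×10⁶ W.

P ≈ 3.28×10⁶ W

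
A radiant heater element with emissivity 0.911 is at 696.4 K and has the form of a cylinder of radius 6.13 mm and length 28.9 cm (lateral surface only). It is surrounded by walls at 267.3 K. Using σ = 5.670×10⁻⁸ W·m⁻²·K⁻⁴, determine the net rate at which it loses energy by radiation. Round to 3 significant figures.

Lateral area A = 2πrL = 2π×6.13×10⁻³×0.289 = 0.0111311 m².
Net radiated power P_net = εσA(T⁴ − T₀⁴) = 0.911×5.670×10⁻⁸×0.0111311×(696.4⁴ − 267.3⁴).
T⁴ − T₀⁴ = 2.35199×10¹¹ − 5.10500×10⁹ = 2.30094×10¹¹ K⁴, so P_net = 132 W.

Net loss ≈ 132 W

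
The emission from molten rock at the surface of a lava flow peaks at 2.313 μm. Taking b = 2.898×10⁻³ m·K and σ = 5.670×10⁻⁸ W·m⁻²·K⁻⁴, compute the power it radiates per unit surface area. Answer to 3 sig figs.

Wien's law: T = b/λ_max = 2.898×10⁻³/2.313×10⁻⁶ = 1252.92 K.
Then I = σT⁴ = 5.670×10⁻⁸×(1252.92)⁴ = 1.40×10⁵ W/m².

I ≈ 1.40×10⁵ W/m²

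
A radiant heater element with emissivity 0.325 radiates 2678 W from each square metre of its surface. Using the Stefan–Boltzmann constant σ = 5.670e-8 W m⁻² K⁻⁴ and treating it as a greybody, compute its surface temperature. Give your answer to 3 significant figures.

I = εσT⁴, so T = (I/εσ)^(1/4) = (2678/(0.325×5.670×10⁻⁸))^(1/4) = 617 K.

T ≈ 617 K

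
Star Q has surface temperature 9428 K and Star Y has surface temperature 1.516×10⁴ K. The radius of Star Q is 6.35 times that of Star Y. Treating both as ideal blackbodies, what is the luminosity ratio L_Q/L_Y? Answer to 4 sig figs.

L ∝ R²T⁴, so L_Q/L_Y = (R_Q/R_Y)²(T_Q/T_Y)⁴ = (6.35)² × (9428/1.516×10⁴)⁴ = 40.3225 × 0.149583 = 6.032.

L_Q/L_Y ≈ 6.032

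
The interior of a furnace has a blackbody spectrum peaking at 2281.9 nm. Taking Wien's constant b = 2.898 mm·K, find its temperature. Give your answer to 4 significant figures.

Wien's law gives T = b/λ_max = (2.898×10⁻³ m·K)/(2.2819×10⁻⁶ m) = 1270 K.

T ≈ 1270 K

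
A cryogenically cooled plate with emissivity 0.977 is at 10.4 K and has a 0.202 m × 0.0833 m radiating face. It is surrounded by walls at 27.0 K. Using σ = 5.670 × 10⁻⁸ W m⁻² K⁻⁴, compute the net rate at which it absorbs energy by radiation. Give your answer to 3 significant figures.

Area A = 0.202 × 0.0833 = 0.0168266 m².
Net radiated power P_net = εσA(T⁴ − T₀⁴) = 0.977×5.670×10⁻⁸×0.0168266×(10.4⁴ − 27.0⁴).
T⁴ − T₀⁴ = 11698.6 − 5.31441×10⁵ = -5.19742×10⁵ K⁴, so P_net = -4.84×10⁻⁴ W — negative, meaning a net gain of 4.84×10⁻⁴ W.

Net gain ≈ 4.84×10⁻⁴ W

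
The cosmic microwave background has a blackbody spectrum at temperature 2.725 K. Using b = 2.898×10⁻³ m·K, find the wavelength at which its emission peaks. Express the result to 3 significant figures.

Wien's displacement law: λ_max = b/T = (2.898×10⁻³ m·K)/(2.725 K) = 1.063×10⁻³ m.
That is 1.06 mm, in the microwave range.

λ_max ≈ 1.06 mm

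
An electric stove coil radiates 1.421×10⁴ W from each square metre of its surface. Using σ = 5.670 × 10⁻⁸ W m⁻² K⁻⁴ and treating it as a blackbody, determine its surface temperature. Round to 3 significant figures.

T ≈ 708 K

I = σT⁴, so T = (I/σ)^(1/4) = (1.421×10⁴/(5.670×10⁻⁸))^(1/4) = 708 K.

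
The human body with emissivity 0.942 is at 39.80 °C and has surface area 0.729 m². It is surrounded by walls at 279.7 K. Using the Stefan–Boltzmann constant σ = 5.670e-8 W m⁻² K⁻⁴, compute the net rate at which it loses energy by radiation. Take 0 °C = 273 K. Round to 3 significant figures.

Net loss ≈ 134 W

T = 39.80 °C + 273 = 312.80 K.
Area A = 0.729 m².
Net radiated power P_net = εσA(T⁴ − T₀⁴) = 0.942×5.670×10⁻⁸×0.729×(312.80⁴ − 279.7⁴).
T⁴ − T₀⁴ = 9.57342×10⁹ − 6.12026×10⁹ = 3.45316×10⁹ K⁴, so P_net = 134 W.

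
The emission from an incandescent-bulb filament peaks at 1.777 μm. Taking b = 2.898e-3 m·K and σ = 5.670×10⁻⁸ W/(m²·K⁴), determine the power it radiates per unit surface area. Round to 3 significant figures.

Wien's law: T = b/λ_max = 2.898×10⁻³/1.777×10⁻⁶ = 1630.84 K.
Then I = σT⁴ = 5.670×10⁻⁸×(1630.84)⁴ = 4.01×10⁵ W/m².

I ≈ 4.01×10⁵ W/m²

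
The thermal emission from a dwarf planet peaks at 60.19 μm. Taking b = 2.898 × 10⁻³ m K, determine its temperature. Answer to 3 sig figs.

Wien's law gives T = b/λ_max = (2.898×10⁻³ m·K)/(6.019×10⁻⁵ m) = 48.1 K.

T ≈ 48.1 K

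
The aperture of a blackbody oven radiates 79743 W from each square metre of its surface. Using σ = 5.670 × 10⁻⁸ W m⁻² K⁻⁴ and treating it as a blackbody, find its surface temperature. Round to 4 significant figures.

I = σT⁴, so T = (I/σ)^(1/4) = (79743/(5.670×10⁻⁸))^(1/4) = 1089 K.

T ≈ 1089 K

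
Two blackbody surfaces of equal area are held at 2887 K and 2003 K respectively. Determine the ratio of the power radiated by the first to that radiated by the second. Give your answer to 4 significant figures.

P₁/P₂ ≈ 4.316

With equal areas, P₁/P₂ = (T₁/T₂)⁴ = (2887/2003)⁴ = 4.316.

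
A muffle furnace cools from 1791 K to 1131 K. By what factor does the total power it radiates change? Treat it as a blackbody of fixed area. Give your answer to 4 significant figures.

P ∝ T⁴, so P₂/P₁ = (T₂/T₁)⁴ = (1131/1791)⁴ = (0.631491)⁴ = 0.1590.

P₂/P₁ ≈ 0.1590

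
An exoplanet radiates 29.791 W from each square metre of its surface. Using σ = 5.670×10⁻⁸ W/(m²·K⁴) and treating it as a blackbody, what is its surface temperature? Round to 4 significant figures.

I = σT⁴, so T = (I/σ)^(1/4) = (29.791/(5.670×10⁻⁸))^(1/4) = 151.4 K.

T ≈ 151.4 K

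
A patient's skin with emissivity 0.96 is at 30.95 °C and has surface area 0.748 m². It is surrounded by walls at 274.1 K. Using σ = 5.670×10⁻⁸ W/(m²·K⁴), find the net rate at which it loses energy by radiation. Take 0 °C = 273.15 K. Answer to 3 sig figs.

Net loss ≈ 118 W

T = 30.95 °C + 273.15 = 304.10 K.
Area A = 0.748 m².
Net radiated power P_net = εσA(T⁴ − T₀⁴) = 0.96×5.670×10⁻⁸×0.748×(304.10⁴ − 274.1⁴).
T⁴ − T₀⁴ = 8.55196×10⁹ − 5.64464×10⁹ = 2.90732×10⁹ K⁴, so P_net = 118 W.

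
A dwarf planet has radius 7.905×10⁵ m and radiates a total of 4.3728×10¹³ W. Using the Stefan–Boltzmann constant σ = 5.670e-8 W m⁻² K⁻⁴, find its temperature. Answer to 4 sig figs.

T ≈ 99.55 K

Surface area A = 4πR² = 4π(7.905×10⁵ m)² = 7.85260×10¹² m².
P = σAT⁴ ⇒ T = (P/(σA))^(1/4) = (4.3728×10¹³/(5.670×10⁻⁸×7.85260×10¹²))^(1/4) = 99.55 K.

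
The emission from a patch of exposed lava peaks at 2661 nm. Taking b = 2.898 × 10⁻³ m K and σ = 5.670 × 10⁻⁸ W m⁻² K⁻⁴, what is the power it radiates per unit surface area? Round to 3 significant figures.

Wien's law: T = b/λ_max = 2.898×10⁻³/2.661×10⁻⁶ = 1089.06 K.
Then I = σT⁴ = 5.670×10⁻⁸×(1089.06)⁴ = 7.98×10⁴ W/m².

I ≈ 7.98×10⁴ W/m²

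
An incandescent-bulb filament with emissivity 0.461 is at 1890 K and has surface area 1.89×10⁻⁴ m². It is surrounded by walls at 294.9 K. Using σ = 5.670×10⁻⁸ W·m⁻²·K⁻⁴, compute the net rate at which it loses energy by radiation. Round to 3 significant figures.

Net loss ≈ 63.0 W

Area A = 1.89×10⁻⁴ m².
Net radiated power P_net = εσA(T⁴ − T₀⁴) = 0.461×5.670×10⁻⁸×1.89×10⁻⁴×(1890⁴ − 294.9⁴).
T⁴ − T₀⁴ = 1.27599×10¹³ − 7.56309×10⁹ = 1.27523×10¹³ K⁴, so P_net = 63.0 W.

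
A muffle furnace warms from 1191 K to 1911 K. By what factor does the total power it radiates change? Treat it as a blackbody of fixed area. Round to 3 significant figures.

P ∝ T⁴, so P₂/P₁ = (T₂/T₁)⁴ = (1911/1191)⁴ = (1.60453)⁴ = 6.63.

P₂/P₁ ≈ 6.63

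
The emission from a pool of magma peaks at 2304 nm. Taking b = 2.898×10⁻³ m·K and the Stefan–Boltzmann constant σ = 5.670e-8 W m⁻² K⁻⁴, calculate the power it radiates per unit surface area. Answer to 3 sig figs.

I ≈ 1.42×10⁵ W/m²

Wien's law: T = b/λ_max = 2.898×10⁻³/2.304×10⁻⁶ = 1257.81 K.
Then I = σT⁴ = 5.670×10⁻⁸×(1257.81)⁴ = 1.42×10⁵ W/m².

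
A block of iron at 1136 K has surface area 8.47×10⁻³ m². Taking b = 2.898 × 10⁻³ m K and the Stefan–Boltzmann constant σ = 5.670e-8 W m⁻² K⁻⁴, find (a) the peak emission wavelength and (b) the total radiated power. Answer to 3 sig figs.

λ_max ≈ 2.55 μm; P ≈ 800 W

(a) λ_max = b/T = 2.898×10⁻³/1136 = 2.551×10⁻⁶ m = 2.55 μm.
Area A = 8.47×10⁻³ m².
(b) P = σAT⁴ = 5.670×10⁻⁸×8.47×10⁻³×(1136)⁴ = 800 W.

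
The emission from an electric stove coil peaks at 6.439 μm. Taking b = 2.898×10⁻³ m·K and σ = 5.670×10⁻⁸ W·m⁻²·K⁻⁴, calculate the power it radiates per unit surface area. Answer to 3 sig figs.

Wien's law: T = b/λ_max = 2.898×10⁻³/6.439×10⁻⁶ = 450.070 K.
Then I = σT⁴ = 5.670×10⁻⁸×(450.070)⁴ = 2.33×10³ W/m².

I ≈ 2.33×10³ W/m²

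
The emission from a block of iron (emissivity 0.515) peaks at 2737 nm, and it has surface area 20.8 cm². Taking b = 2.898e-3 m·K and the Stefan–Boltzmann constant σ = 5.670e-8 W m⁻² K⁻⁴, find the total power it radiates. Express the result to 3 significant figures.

P ≈ 76.3 W

Wien's law: T = b/λ_max = 2.898×10⁻³/2.737×10⁻⁶ = 1058.82 K.
Area A = 20.8 cm² = 2.08×10⁻³ m².
Then P = εσAT⁴ = 0.515×5.670×10⁻⁸×2.08×10⁻³×(1058.82)⁴ = 76.3 W.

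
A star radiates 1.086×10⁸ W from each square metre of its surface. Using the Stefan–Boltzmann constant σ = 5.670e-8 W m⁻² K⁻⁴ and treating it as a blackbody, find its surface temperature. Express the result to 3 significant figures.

I = σT⁴, so T = (I/σ)^(1/4) = (1.086×10⁸/(5.670×10⁻⁸))^(1/4) = 6.62×10³ K.

T ≈ 6.62×10³ K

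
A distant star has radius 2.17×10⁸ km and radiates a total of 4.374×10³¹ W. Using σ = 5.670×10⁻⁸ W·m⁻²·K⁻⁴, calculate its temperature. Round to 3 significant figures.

Surface area A = 4πR² = 4π(2.17×10¹¹ m)² = 5.91738×10²³ m².
P = σAT⁴ ⇒ T = (P/(σA))^(1/4) = (4.374×10³¹/(5.670×10⁻⁸×5.91738×10²³))^(1/4) = 6.01×10³ K.

T ≈ 6.01×10³ K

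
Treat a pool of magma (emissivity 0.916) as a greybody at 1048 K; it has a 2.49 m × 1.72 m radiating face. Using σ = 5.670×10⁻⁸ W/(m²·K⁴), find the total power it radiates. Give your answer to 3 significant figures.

P ≈ 2.68×10⁵ W

Area A = 2.49 × 1.72 = 4.2828 m².
P = εσAT⁴ = 0.916 × 5.670×10⁻⁸ × 4.2828 × (1048)⁴ = 2.68×10⁵ W.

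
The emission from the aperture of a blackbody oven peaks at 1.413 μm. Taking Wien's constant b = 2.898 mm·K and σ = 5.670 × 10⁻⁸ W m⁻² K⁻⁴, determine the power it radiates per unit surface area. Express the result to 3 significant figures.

I ≈ 1.00×10⁶ W/m²

Wien's law: T = b/λ_max = 2.898×10⁻³/1.413×10⁻⁶ = 2050.96 K.
Then I = σT⁴ = 5.670×10⁻⁸×(2050.96)⁴ = 1.00×10⁶ W/m².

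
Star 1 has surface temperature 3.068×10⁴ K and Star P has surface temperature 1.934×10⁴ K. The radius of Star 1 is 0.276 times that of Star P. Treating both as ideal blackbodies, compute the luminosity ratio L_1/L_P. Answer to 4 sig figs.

L ∝ R²T⁴, so L_1/L_P = (R_1/R_P)²(T_1/T_P)⁴ = (0.276)² × (3.068×10⁴/1.934×10⁴)⁴ = 0.076176 × 6.33280 = 0.4824.

L_1/L_P ≈ 0.4824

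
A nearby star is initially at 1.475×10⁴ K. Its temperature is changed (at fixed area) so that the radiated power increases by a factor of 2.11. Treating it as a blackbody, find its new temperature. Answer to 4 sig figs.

T₂ ≈ 1.778×10⁴ K

P ∝ T⁴, so T₂/T₁ = (P₂/P₁)^(1/4) = (2.11)^(1/4) = 1.20523.
T₂ = 1.475×10⁴ × 1.20523 = 1.778×10⁴ K.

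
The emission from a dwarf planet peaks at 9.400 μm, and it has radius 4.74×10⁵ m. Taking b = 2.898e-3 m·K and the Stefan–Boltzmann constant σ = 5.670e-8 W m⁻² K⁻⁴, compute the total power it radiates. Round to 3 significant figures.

P ≈ 1.45×10¹⁵ W

Wien's law: T = b/λ_max = 2.898×10⁻³/9.400×10⁻⁶ = 308.298 K.
Surface area A = 4πR² = 4π(4.74×10⁵ m)² = 2.82336×10¹² m².
Then P = σAT⁴ = 5.670×10⁻⁸×2.82336×10¹²×(308.298)⁴ = 1.45×10¹⁵ W.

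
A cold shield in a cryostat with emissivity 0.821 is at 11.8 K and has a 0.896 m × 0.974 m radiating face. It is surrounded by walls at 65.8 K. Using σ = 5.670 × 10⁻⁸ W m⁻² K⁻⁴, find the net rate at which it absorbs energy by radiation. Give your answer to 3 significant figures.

Net gain ≈ 0.761 W

Area A = 0.896 × 0.974 = 0.872704 m².
Net radiated power P_net = εσA(T⁴ − T₀⁴) = 0.821×5.670×10⁻⁸×0.872704×(11.8⁴ − 65.8⁴).
T⁴ − T₀⁴ = 19387.8 − 1.87458×10⁷ = -1.87264×10⁷ K⁴, so P_net = -0.761 W — negative, meaning a net gain of 0.761 W.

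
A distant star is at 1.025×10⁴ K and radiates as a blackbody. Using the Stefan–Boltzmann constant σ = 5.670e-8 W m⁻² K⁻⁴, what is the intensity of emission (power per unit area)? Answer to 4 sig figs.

I ≈ 6.259×10⁸ W/m²

Stefan–Boltzmann: I = σT⁴ = 5.670×10⁻⁸ × (1.025×10⁴)⁴ = 6.259×10⁸ W/m².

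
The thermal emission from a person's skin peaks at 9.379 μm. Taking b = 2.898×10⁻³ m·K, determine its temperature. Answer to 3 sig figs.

T ≈ 309 K

Wien's law gives T = b/λ_max = (2.898×10⁻³ m·K)/(9.379×10⁻⁶ m) = 309 K.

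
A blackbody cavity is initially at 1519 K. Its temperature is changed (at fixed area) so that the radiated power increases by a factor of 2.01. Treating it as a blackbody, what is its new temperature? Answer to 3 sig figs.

P ∝ T⁴, so T₂/T₁ = (P₂/P₁)^(1/4) = (2.01)^(1/4) = 1.19069.
T₂ = 1519 × 1.19069 = 1.81×10³ K.

T₂ ≈ 1.81×10³ K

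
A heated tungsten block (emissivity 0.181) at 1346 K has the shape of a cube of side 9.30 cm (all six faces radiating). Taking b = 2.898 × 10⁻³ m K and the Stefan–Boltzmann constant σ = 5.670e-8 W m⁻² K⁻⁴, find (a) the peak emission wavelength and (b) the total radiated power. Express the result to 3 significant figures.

λ_max ≈ 2.15×10³ nm; P ≈ 1.75×10³ W

(a) λ_max = b/T = 2.898×10⁻³/1346 = 2.153×10⁻⁶ m = 2.15×10³ nm.
Area A = 6s² = 6×(0.0930 m)² = 0.051894 m².
(b) P = εσAT⁴ = 0.181×5.670×10⁻⁸×0.051894×(1346)⁴ = 1.75×10³ W.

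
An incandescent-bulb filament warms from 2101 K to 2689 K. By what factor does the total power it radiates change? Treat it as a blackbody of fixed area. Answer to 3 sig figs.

P ∝ T⁴, so P₂/P₁ = (T₂/T₁)⁴ = (2689/2101)⁴ = (1.27987)⁴ = 2.68.

P₂/P₁ ≈ 2.68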